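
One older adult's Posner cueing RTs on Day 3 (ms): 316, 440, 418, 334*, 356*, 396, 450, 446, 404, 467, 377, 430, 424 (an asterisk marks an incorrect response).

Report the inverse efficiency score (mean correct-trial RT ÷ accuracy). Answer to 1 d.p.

490.8 ms

Correct trials (n=11): 316, 440, 418, 396, 450, 446, 404, 467, 377, 430, 424
Mean correct RT = 4568/11 = 415.2727 ms
Proportion correct = 11/13
IES = 415.2727 / (11/13) = 490.777 ms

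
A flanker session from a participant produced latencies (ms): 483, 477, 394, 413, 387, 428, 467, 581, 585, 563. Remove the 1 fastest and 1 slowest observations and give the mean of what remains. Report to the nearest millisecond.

Sorted: 387, 394, 413, 428, 467, 477, 483, 563, 581, 585
Drop lowest 1 (387) and highest 1 (585)
Remaining (n=8): Σ = 3806, mean = 3806/8 = 475.750

476 ms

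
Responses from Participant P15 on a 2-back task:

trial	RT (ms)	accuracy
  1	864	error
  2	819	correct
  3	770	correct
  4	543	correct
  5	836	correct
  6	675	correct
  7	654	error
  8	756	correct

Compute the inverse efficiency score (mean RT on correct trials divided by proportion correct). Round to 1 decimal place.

Correct trials (n=6): 819, 770, 543, 836, 675, 756
Mean correct RT = 4399/6 = 733.1667 ms
Proportion correct = 6/8
IES = 733.1667 / (6/8) = 977.556 ms

977.6 ms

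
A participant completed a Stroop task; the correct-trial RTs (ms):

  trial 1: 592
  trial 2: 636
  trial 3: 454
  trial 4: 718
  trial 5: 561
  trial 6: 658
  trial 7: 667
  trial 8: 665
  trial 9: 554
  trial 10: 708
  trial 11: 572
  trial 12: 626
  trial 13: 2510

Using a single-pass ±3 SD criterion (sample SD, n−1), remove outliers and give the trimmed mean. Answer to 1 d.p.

n = 13, ΣRT = 9921, M = 763.154
Σ(x−M)² = 3367489.69; s = √(3367489.69/12) = 529.740
Cutoffs: 763.154 ± 3·529.740 → [-826.1, 2352.4]
Outside: 2510 → excluded.
Retained (n=12): Σ = 7411, mean = 7411/12 = 617.583

617.6 ms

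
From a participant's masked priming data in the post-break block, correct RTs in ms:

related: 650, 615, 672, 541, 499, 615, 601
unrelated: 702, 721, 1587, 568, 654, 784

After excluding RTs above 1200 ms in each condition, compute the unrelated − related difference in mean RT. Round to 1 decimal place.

unrelated: exclude 1587
M(related) = 4193/7 = 599.000
M(unrelated) = 3429/5 = 685.800
Difference = 685.800 − 599.000 = 86.800 ms

86.8 ms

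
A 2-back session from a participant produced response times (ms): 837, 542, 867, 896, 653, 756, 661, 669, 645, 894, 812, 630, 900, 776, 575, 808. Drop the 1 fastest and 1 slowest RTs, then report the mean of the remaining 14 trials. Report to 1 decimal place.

748.5 ms

Sorted: 542, 575, 630, 645, 653, 661, 669, 756, 776, 808, 812, 837, 867, 894, 896, 900
Drop lowest 1 (542) and highest 1 (900)
Remaining (n=14): Σ = 10479, mean = 10479/14 = 748.500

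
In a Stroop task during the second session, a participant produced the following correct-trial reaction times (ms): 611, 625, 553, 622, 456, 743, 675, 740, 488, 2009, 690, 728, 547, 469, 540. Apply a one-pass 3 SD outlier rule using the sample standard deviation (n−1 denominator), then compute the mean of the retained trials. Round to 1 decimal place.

606.2 ms

n = 15, ΣRT = 10496, M = 699.733
Σ(x−M)² = 1966526.93; s = √(1966526.93/14) = 374.788
Cutoffs: 699.733 ± 3·374.788 → [-424.6, 1824.1]
Outside: 2009 → excluded.
Retained (n=14): Σ = 8487, mean = 8487/14 = 606.214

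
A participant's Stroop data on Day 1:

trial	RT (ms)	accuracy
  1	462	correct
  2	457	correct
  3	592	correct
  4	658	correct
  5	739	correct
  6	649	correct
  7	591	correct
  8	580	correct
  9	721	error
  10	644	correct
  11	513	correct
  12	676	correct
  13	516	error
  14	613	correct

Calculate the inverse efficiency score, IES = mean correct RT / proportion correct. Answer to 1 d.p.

Correct trials (n=12): 462, 457, 592, 658, 739, 649, 591, 580, 644, 513, 676, 613
Mean correct RT = 7174/12 = 597.8333 ms
Proportion correct = 12/14
IES = 597.8333 / (12/14) = 697.472 ms

697.5 ms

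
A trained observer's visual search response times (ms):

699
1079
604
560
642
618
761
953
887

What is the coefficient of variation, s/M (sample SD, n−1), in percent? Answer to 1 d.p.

23.7%

n = 9, Σ = 6803, M = 755.8889
Σ(x−M)² = 257132.889; s = √(257132.889/8) = 179.2808
CV = 179.2808 / 755.8889 = 0.23718 = 23.718%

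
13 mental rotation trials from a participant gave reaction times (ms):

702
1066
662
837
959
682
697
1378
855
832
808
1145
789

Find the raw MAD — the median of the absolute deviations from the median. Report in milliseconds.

Sorted: 662, 682, 697, 702, 789, 808, 832, 837, 855, 959, 1066, 1145, 1378 → median = 832
|x − 832|: 130, 234, 170, 5, 127, 150, 135, 546, 23, 0, 24, 313, 43
Sorted deviations: 0, 5, 23, 24, 43, 127, 130, 135, 150, 170, 234, 313, 546 → MAD = 130

130 ms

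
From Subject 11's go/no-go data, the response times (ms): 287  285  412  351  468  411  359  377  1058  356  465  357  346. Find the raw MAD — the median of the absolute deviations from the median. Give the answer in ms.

Sorted: 285, 287, 346, 351, 356, 357, 359, 377, 411, 412, 465, 468, 1058 → median = 359
|x − 359|: 72, 74, 53, 8, 109, 52, 0, 18, 699, 3, 106, 2, 13
Sorted deviations: 0, 2, 3, 8, 13, 18, 52, 53, 72, 74, 106, 109, 699 → MAD = 52

52 ms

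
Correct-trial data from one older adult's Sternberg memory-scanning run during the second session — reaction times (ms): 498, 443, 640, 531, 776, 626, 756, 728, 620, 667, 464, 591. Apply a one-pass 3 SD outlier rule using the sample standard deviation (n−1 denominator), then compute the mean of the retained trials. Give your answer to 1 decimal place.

n = 12, ΣRT = 7340, M = 611.667
Σ(x−M)² = 135618.67; s = √(135618.67/11) = 111.036
Cutoffs: 611.667 ± 3·111.036 → [278.6, 944.8]
No RTs fall outside the cutoffs; all 12 retained. Mean = 7340/12 = 611.667

611.7 ms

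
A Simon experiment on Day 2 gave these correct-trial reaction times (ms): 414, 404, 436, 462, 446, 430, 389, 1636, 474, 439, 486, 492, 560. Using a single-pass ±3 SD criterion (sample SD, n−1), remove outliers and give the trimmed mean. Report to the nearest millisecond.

n = 13, ΣRT = 7068, M = 543.692
Σ(x−M)² = 1316224.77; s = √(1316224.77/12) = 331.188
Cutoffs: 543.692 ± 3·331.188 → [-449.9, 1537.3]
Outside: 1636 → excluded.
Retained (n=12): Σ = 5432, mean = 5432/12 = 452.667

453 ms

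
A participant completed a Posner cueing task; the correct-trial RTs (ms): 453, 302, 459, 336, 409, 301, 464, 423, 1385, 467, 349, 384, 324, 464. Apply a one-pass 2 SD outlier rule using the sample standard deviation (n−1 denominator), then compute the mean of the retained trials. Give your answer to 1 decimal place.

395.0 ms

n = 14, ΣRT = 6520, M = 465.714
Σ(x−M)² = 961482.86; s = √(961482.86/13) = 271.956
Cutoffs: 465.714 ± 2·271.956 → [-78.2, 1009.6]
Outside: 1385 → excluded.
Retained (n=13): Σ = 5135, mean = 5135/13 = 395.000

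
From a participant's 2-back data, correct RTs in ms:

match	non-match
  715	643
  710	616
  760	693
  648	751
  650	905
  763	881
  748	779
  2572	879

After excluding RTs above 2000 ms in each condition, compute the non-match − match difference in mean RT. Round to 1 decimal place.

54.9 ms

match: exclude 2572
M(match) = 4994/7 = 713.429
M(non-match) = 6147/8 = 768.375
Difference = 768.375 − 713.429 = 54.946 ms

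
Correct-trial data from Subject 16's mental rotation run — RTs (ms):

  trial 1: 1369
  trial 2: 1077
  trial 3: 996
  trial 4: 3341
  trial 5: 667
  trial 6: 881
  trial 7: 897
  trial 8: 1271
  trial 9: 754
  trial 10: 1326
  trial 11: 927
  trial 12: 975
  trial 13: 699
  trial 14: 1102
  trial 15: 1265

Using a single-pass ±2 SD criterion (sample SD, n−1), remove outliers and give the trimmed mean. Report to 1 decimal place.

1014.7 ms

n = 15, ΣRT = 17547, M = 1169.800
Σ(x−M)² = 5742982.40; s = √(5742982.40/14) = 640.479
Cutoffs: 1169.800 ± 2·640.479 → [-111.2, 2450.8]
Outside: 3341 → excluded.
Retained (n=14): Σ = 14206, mean = 14206/14 = 1014.714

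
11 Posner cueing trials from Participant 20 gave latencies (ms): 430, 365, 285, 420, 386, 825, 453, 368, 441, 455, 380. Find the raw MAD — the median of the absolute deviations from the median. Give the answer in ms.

35 ms

Sorted: 285, 365, 368, 380, 386, 420, 430, 441, 453, 455, 825 → median = 420
|x − 420|: 10, 55, 135, 0, 34, 405, 33, 52, 21, 35, 40
Sorted deviations: 0, 10, 21, 33, 34, 35, 40, 52, 55, 135, 405 → MAD = 35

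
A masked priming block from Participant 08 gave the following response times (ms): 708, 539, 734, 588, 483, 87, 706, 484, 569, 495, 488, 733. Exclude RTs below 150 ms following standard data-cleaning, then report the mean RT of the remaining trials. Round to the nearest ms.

Excluded: 87
Retained (n=11): Σ = 6527
Mean = 6527/11 = 593.3636

593 ms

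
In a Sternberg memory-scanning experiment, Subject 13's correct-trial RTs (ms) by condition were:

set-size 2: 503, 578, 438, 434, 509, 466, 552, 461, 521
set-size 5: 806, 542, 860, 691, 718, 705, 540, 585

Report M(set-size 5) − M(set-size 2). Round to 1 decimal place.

185.1 ms

M(set-size 2) = 4462/9 = 495.778
M(set-size 5) = 5447/8 = 680.875
Difference = 680.875 − 495.778 = 185.097 ms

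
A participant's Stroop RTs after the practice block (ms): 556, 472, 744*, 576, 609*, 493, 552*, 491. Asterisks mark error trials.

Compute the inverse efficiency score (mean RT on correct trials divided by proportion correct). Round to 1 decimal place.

828.2 ms

Correct trials (n=5): 556, 472, 576, 493, 491
Mean correct RT = 2588/5 = 517.6000 ms
Proportion correct = 5/8
IES = 517.6000 / (5/8) = 828.160 ms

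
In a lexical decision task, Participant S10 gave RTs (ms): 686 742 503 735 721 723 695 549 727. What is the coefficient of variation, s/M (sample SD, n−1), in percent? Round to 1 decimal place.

n = 9, Σ = 6081, M = 675.6667
Σ(x−M)² = 61190.000; s = √(61190.000/8) = 87.4571
CV = 87.4571 / 675.6667 = 0.12944 = 12.944%

12.9%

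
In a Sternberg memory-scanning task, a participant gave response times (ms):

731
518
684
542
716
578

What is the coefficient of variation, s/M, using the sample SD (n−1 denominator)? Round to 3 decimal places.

0.148

n = 6, Σ = 3769, M = 628.1667
Σ(x−M)² = 43484.833; s = √(43484.833/5) = 93.2575
CV = 93.2575 / 628.1667 = 0.14846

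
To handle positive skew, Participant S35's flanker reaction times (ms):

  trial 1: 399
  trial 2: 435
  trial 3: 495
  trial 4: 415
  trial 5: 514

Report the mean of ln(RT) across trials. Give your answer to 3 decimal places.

6.108

ln(RT): 5.9890, 6.0753, 6.2046, 6.0283, 6.2422
Σ ln(RT) = 30.5394
Mean = 30.5394/5 = 6.10787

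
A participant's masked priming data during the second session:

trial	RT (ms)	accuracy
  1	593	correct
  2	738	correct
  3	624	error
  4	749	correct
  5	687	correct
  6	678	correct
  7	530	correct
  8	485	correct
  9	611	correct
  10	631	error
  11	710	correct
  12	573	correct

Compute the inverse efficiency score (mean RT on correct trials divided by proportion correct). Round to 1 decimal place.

762.5 ms

Correct trials (n=10): 593, 738, 749, 687, 678, 530, 485, 611, 710, 573
Mean correct RT = 6354/10 = 635.4000 ms
Proportion correct = 10/12
IES = 635.4000 / (10/12) = 762.480 ms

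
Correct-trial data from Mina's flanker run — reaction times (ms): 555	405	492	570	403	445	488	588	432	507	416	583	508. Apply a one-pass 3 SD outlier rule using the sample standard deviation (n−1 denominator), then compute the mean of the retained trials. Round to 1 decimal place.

n = 13, ΣRT = 6392, M = 491.692
Σ(x−M)² = 55120.77; s = √(55120.77/12) = 67.775
Cutoffs: 491.692 ± 3·67.775 → [288.4, 695.0]
No RTs fall outside the cutoffs; all 13 retained. Mean = 6392/13 = 491.692

491.7 ms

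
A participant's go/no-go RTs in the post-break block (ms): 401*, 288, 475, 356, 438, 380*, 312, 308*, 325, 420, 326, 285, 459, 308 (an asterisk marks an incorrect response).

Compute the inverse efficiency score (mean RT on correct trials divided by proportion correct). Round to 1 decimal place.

Correct trials (n=11): 288, 475, 356, 438, 312, 325, 420, 326, 285, 459, 308
Mean correct RT = 3992/11 = 362.9091 ms
Proportion correct = 11/14
IES = 362.9091 / (11/14) = 461.884 ms

461.9 ms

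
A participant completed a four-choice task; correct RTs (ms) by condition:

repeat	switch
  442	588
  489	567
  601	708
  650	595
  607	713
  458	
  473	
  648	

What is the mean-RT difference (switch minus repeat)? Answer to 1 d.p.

M(repeat) = 4368/8 = 546.000
M(switch) = 3171/5 = 634.200
Difference = 634.200 − 546.000 = 88.200 ms

88.2 ms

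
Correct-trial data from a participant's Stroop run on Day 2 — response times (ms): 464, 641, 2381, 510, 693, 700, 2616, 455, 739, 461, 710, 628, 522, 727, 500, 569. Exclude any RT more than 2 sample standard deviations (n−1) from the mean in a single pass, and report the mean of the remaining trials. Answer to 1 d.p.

n = 16, ΣRT = 13316, M = 832.250
Σ(x−M)² = 6525827.00; s = √(6525827.00/15) = 659.587
Cutoffs: 832.250 ± 2·659.587 → [-486.9, 2151.4]
Outside: 2381, 2616 → excluded.
Retained (n=14): Σ = 8319, mean = 8319/14 = 594.214

594.2 ms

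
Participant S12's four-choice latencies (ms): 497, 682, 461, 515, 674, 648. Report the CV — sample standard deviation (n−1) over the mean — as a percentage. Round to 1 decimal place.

17.1%

n = 6, Σ = 3477, M = 579.5000
Σ(x−M)² = 49137.500; s = √(49137.500/5) = 99.1337
CV = 99.1337 / 579.5000 = 0.17107 = 17.107%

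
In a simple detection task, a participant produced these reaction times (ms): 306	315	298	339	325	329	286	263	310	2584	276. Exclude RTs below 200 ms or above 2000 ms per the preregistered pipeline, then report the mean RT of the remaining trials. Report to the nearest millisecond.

Excluded: 2584
Retained (n=10): Σ = 3047
Mean = 3047/10 = 304.7000

305 ms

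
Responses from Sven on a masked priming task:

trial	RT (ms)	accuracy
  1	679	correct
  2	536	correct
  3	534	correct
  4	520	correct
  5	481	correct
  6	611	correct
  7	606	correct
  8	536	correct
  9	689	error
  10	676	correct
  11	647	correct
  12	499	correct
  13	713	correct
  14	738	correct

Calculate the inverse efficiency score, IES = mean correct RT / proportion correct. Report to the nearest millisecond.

644 ms

Correct trials (n=13): 679, 536, 534, 520, 481, 611, 606, 536, 676, 647, 499, 713, 738
Mean correct RT = 7776/13 = 598.1538 ms
Proportion correct = 13/14
IES = 598.1538 / (13/14) = 644.166 ms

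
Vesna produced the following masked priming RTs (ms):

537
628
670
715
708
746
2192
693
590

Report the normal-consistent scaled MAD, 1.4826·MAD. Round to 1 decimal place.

Sorted: 537, 590, 628, 670, 693, 708, 715, 746, 2192 → median = 693
|x − 693| sorted: 0, 15, 22, 23, 53, 65, 103, 156, 1499 → MAD = 53
Robust SD ≈ 1.4826 × 53 = 78.578

78.6 ms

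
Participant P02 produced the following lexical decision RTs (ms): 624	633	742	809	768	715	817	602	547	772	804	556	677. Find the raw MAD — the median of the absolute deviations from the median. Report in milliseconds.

Sorted: 547, 556, 602, 624, 633, 677, 715, 742, 768, 772, 804, 809, 817 → median = 715
|x − 715|: 91, 82, 27, 94, 53, 0, 102, 113, 168, 57, 89, 159, 38
Sorted deviations: 0, 27, 38, 53, 57, 82, 89, 91, 94, 102, 113, 159, 168 → MAD = 89

89 ms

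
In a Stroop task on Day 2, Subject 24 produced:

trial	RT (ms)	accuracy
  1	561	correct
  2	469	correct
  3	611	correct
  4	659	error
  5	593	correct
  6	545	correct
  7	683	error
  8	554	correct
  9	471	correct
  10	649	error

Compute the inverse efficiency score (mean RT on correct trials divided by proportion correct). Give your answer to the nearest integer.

Correct trials (n=7): 561, 469, 611, 593, 545, 554, 471
Mean correct RT = 3804/7 = 543.4286 ms
Proportion correct = 7/10
IES = 543.4286 / (7/10) = 776.327 ms

776 ms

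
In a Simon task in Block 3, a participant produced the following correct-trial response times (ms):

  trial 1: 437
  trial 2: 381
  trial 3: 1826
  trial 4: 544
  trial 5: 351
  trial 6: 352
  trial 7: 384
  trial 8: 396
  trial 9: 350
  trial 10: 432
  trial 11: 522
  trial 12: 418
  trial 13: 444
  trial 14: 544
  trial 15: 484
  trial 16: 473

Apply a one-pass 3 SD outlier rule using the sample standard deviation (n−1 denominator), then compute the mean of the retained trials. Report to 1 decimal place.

434.1 ms

n = 16, ΣRT = 8338, M = 521.125
Σ(x−M)² = 1879967.75; s = √(1879967.75/15) = 354.021
Cutoffs: 521.125 ± 3·354.021 → [-540.9, 1583.2]
Outside: 1826 → excluded.
Retained (n=15): Σ = 6512, mean = 6512/15 = 434.133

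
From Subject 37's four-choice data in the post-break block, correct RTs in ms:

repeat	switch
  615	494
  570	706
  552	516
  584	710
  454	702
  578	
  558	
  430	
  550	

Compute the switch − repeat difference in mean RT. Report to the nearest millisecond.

M(repeat) = 4891/9 = 543.444
M(switch) = 3128/5 = 625.600
Difference = 625.600 − 543.444 = 82.156 ms

82 ms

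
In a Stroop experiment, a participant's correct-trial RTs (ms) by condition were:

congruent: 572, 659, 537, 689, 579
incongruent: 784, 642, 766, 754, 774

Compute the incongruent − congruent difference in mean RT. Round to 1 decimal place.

136.8 ms

M(congruent) = 3036/5 = 607.200
M(incongruent) = 3720/5 = 744.000
Difference = 744.000 − 607.200 = 136.800 ms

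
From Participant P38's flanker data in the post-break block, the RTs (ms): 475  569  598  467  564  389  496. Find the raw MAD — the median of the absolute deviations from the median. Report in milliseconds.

68 ms

Sorted: 389, 467, 475, 496, 564, 569, 598 → median = 496
|x − 496|: 21, 73, 102, 29, 68, 107, 0
Sorted deviations: 0, 21, 29, 68, 73, 102, 107 → MAD = 68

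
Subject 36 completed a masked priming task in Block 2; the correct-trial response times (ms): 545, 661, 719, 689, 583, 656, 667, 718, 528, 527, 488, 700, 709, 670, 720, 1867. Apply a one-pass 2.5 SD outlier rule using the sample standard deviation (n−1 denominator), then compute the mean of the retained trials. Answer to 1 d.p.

n = 16, ΣRT = 11447, M = 715.438
Σ(x−M)² = 1506979.94; s = √(1506979.94/15) = 316.963
Cutoffs: 715.438 ± 2.5·316.963 → [-77.0, 1507.8]
Outside: 1867 → excluded.
Retained (n=15): Σ = 9580, mean = 9580/15 = 638.667

638.7 ms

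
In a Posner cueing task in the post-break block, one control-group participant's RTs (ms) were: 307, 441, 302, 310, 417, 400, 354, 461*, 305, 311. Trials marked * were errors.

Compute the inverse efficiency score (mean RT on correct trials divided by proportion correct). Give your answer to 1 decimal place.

Correct trials (n=9): 307, 441, 302, 310, 417, 400, 354, 305, 311
Mean correct RT = 3147/9 = 349.6667 ms
Proportion correct = 9/10
IES = 349.6667 / (9/10) = 388.519 ms

388.5 ms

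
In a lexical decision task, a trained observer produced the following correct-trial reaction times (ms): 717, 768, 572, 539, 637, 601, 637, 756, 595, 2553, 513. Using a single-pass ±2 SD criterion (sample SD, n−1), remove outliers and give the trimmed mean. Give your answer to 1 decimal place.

633.5 ms

n = 11, ΣRT = 8888, M = 808.000
Σ(x−M)² = 3419392.00; s = √(3419392.00/10) = 584.756
Cutoffs: 808.000 ± 2·584.756 → [-361.5, 1977.5]
Outside: 2553 → excluded.
Retained (n=10): Σ = 6335, mean = 6335/10 = 633.500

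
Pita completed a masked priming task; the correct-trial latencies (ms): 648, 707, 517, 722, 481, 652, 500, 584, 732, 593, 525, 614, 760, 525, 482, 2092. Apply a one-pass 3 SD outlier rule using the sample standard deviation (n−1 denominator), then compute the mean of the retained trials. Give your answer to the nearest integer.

n = 16, ΣRT = 11134, M = 695.875
Σ(x−M)² = 2210081.75; s = √(2210081.75/15) = 383.847
Cutoffs: 695.875 ± 3·383.847 → [-455.7, 1847.4]
Outside: 2092 → excluded.
Retained (n=15): Σ = 9042, mean = 9042/15 = 602.800

603 ms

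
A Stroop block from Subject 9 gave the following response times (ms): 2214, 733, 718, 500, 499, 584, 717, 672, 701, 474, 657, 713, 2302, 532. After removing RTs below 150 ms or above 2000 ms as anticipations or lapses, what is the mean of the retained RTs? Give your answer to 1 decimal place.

625.0 ms

Excluded: 2214, 2302
Retained (n=12): Σ = 7500
Mean = 7500/12 = 625.0000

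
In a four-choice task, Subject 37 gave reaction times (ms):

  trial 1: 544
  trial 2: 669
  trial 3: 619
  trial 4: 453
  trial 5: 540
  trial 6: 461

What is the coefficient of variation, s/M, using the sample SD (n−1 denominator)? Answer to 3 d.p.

n = 6, Σ = 3286, M = 547.6667
Σ(x−M)² = 36355.333; s = √(36355.333/5) = 85.2705
CV = 85.2705 / 547.6667 = 0.15570

0.156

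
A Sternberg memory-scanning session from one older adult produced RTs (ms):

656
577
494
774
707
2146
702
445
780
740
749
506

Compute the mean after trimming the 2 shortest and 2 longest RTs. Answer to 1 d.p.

Sorted: 445, 494, 506, 577, 656, 702, 707, 740, 749, 774, 780, 2146
Drop lowest 2 (445, 494) and highest 2 (780, 2146)
Remaining (n=8): Σ = 5411, mean = 5411/8 = 676.375

676.4 ms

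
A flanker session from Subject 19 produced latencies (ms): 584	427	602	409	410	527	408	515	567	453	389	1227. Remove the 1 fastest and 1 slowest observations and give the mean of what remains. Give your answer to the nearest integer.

490 ms

Sorted: 389, 408, 409, 410, 427, 453, 515, 527, 567, 584, 602, 1227
Drop lowest 1 (389) and highest 1 (1227)
Remaining (n=10): Σ = 4902, mean = 4902/10 = 490.200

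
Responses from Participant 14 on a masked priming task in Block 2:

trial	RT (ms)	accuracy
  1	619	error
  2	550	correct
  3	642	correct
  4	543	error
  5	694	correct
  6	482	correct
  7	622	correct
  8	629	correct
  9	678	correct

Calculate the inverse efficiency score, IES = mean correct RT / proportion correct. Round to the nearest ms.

789 ms

Correct trials (n=7): 550, 642, 694, 482, 622, 629, 678
Mean correct RT = 4297/7 = 613.8571 ms
Proportion correct = 7/9
IES = 613.8571 / (7/9) = 789.245 ms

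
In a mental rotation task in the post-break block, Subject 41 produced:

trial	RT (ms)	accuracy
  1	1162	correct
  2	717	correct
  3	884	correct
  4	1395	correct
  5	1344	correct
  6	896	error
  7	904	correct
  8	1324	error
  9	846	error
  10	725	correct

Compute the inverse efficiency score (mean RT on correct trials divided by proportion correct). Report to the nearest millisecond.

1455 ms

Correct trials (n=7): 1162, 717, 884, 1395, 1344, 904, 725
Mean correct RT = 7131/7 = 1018.7143 ms
Proportion correct = 7/10
IES = 1018.7143 / (7/10) = 1455.306 ms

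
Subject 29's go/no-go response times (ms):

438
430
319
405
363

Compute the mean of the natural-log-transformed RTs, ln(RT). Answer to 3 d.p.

ln(RT): 6.0822, 6.0638, 5.7652, 6.0039, 5.8944
Σ ln(RT) = 29.8095
Mean = 29.8095/5 = 5.96190

5.962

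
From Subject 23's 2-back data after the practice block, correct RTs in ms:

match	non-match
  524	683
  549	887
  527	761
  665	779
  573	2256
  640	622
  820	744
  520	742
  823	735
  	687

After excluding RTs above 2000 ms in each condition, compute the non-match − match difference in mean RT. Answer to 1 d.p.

111.0 ms

non-match: exclude 2256
M(match) = 5641/9 = 626.778
M(non-match) = 6640/9 = 737.778
Difference = 737.778 − 626.778 = 111.000 ms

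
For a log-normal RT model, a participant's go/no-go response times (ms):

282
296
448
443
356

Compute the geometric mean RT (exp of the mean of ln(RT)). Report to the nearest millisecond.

ln(RT): 5.6419, 5.6904, 6.1048, 6.0936, 5.8749
Mean ln(RT) = 29.4056/5 = 5.88111
Geometric mean = exp(5.88111) = 358.21 ms

358 ms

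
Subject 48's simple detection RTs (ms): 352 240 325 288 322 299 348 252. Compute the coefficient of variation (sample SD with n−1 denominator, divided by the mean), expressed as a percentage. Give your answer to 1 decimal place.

13.7%

n = 8, Σ = 2426, M = 303.2500
Σ(x−M)² = 12081.500; s = √(12081.500/7) = 41.5443
CV = 41.5443 / 303.2500 = 0.13700 = 13.700%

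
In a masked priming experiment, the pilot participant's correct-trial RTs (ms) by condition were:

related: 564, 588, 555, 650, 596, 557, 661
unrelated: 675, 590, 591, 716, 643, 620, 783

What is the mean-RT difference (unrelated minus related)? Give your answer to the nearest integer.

64 ms

M(related) = 4171/7 = 595.857
M(unrelated) = 4618/7 = 659.714
Difference = 659.714 − 595.857 = 63.857 ms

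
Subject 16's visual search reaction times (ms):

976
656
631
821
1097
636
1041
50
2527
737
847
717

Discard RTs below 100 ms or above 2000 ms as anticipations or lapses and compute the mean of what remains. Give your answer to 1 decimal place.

Excluded: 50, 2527
Retained (n=10): Σ = 8159
Mean = 8159/10 = 815.9000

815.9 ms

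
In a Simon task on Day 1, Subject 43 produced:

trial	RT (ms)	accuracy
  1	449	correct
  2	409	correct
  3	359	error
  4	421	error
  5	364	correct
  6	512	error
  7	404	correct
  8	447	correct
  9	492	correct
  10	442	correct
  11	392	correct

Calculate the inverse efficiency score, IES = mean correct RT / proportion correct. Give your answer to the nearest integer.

Correct trials (n=8): 449, 409, 364, 404, 447, 492, 442, 392
Mean correct RT = 3399/8 = 424.8750 ms
Proportion correct = 8/11
IES = 424.8750 / (8/11) = 584.203 ms

584 ms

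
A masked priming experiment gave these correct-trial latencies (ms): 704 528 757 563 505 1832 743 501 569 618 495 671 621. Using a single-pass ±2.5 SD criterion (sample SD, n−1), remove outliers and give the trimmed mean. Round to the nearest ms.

606 ms

n = 13, ΣRT = 9107, M = 700.538
Σ(x−M)² = 1485505.23; s = √(1485505.23/12) = 351.841
Cutoffs: 700.538 ± 2.5·351.841 → [-179.1, 1580.1]
Outside: 1832 → excluded.
Retained (n=12): Σ = 7275, mean = 7275/12 = 606.250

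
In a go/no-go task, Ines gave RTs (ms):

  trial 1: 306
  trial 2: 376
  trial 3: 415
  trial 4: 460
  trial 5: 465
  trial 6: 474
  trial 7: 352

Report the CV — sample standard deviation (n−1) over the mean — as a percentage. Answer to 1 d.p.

15.8%

n = 7, Σ = 2848, M = 406.8571
Σ(x−M)² = 24912.857; s = √(24912.857/6) = 64.4371
CV = 64.4371 / 406.8571 = 0.15838 = 15.838%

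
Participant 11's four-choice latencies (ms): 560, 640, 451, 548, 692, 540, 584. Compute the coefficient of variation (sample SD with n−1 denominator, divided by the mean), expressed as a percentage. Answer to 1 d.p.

n = 7, Σ = 4015, M = 573.5714
Σ(x−M)² = 35535.714; s = √(35535.714/6) = 76.9586
CV = 76.9586 / 573.5714 = 0.13417 = 13.417%

13.4%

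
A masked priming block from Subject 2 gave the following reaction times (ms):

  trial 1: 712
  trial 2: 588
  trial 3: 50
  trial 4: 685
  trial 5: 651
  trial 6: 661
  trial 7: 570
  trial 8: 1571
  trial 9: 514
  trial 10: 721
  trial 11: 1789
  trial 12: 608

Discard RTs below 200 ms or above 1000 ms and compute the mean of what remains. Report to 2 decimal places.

634.44 ms

Excluded: 50, 1571, 1789
Retained (n=9): Σ = 5710
Mean = 5710/9 = 634.4444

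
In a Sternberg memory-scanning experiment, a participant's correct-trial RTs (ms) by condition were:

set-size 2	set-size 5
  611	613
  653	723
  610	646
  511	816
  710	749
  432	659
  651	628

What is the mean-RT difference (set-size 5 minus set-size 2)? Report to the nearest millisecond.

M(set-size 2) = 4178/7 = 596.857
M(set-size 5) = 4834/7 = 690.571
Difference = 690.571 − 596.857 = 93.714 ms

94 ms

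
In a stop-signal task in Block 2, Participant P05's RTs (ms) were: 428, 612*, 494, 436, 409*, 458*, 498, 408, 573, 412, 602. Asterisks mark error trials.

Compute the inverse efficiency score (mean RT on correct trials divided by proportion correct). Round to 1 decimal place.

661.9 ms

Correct trials (n=8): 428, 494, 436, 498, 408, 573, 412, 602
Mean correct RT = 3851/8 = 481.3750 ms
Proportion correct = 8/11
IES = 481.3750 / (8/11) = 661.891 ms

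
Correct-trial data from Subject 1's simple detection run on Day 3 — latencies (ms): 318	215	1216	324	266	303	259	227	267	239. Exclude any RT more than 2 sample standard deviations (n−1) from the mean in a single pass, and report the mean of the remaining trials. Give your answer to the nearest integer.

n = 10, ΣRT = 3634, M = 363.400
Σ(x−M)² = 819970.40; s = √(819970.40/9) = 301.841
Cutoffs: 363.400 ± 2·301.841 → [-240.3, 967.1]
Outside: 1216 → excluded.
Retained (n=9): Σ = 2418, mean = 2418/9 = 268.667

269 ms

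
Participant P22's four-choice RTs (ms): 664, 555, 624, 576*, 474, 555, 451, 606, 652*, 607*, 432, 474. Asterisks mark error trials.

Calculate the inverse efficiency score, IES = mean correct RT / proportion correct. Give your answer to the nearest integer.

Correct trials (n=9): 664, 555, 624, 474, 555, 451, 606, 432, 474
Mean correct RT = 4835/9 = 537.2222 ms
Proportion correct = 9/12
IES = 537.2222 / (9/12) = 716.296 ms

716 ms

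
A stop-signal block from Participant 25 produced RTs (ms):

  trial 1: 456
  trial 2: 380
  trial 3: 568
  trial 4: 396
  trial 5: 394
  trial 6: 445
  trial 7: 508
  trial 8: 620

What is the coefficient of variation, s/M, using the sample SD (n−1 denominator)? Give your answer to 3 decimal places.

0.186

n = 8, Σ = 3767, M = 470.8750
Σ(x−M)² = 53714.875; s = √(53714.875/7) = 87.5988
CV = 87.5988 / 470.8750 = 0.18603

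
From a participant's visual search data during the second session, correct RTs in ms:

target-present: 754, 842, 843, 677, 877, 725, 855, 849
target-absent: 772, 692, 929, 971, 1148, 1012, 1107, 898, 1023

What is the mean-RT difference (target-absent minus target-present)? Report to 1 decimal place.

147.5 ms

M(target-present) = 6422/8 = 802.750
M(target-absent) = 8552/9 = 950.222
Difference = 950.222 − 802.750 = 147.472 ms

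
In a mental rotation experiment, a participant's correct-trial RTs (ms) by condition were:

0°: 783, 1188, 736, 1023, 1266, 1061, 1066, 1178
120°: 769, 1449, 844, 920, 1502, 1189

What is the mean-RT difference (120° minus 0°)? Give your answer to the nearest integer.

75 ms

M(0°) = 8301/8 = 1037.625
M(120°) = 6673/6 = 1112.167
Difference = 1112.167 − 1037.625 = 74.542 ms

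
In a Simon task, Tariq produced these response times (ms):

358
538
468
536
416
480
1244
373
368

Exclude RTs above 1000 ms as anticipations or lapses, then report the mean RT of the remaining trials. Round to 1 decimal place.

Excluded: 1244
Retained (n=8): Σ = 3537
Mean = 3537/8 = 442.1250

442.1 ms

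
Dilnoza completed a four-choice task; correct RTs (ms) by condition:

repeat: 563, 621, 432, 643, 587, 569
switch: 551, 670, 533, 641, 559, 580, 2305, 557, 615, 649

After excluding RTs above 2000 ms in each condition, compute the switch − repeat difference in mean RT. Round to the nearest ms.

switch: exclude 2305
M(repeat) = 3415/6 = 569.167
M(switch) = 5355/9 = 595.000
Difference = 595.000 − 569.167 = 25.833 ms

26 ms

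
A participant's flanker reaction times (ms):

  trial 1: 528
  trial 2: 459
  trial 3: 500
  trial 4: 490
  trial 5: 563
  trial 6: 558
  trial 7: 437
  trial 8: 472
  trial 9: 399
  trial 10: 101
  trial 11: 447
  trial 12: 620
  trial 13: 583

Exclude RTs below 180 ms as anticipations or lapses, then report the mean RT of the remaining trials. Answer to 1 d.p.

504.7 ms

Excluded: 101
Retained (n=12): Σ = 6056
Mean = 6056/12 = 504.6667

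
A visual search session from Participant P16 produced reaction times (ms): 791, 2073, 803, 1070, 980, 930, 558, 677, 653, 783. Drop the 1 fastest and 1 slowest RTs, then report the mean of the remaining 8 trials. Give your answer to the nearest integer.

Sorted: 558, 653, 677, 783, 791, 803, 930, 980, 1070, 2073
Drop lowest 1 (558) and highest 1 (2073)
Remaining (n=8): Σ = 6687, mean = 6687/8 = 835.875

836 ms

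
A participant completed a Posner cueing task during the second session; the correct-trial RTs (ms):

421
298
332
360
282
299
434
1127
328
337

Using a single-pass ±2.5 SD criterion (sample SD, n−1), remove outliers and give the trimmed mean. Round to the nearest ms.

343 ms

n = 10, ΣRT = 4218, M = 421.800
Σ(x−M)² = 575279.60; s = √(575279.60/9) = 252.824
Cutoffs: 421.800 ± 2.5·252.824 → [-210.3, 1053.9]
Outside: 1127 → excluded.
Retained (n=9): Σ = 3091, mean = 3091/9 = 343.444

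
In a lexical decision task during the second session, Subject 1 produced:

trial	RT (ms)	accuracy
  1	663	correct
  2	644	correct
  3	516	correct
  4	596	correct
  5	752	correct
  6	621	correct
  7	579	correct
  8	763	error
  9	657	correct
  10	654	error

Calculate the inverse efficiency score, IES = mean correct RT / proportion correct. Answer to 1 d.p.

Correct trials (n=8): 663, 644, 516, 596, 752, 621, 579, 657
Mean correct RT = 5028/8 = 628.5000 ms
Proportion correct = 8/10
IES = 628.5000 / (8/10) = 785.625 ms

785.6 ms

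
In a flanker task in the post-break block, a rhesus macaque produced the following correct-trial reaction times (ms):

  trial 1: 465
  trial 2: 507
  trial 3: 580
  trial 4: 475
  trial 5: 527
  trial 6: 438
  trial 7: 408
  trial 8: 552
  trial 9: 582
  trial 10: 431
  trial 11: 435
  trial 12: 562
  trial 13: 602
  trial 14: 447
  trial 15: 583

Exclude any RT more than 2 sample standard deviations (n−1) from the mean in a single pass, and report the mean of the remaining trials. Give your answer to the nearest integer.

n = 15, ΣRT = 7594, M = 506.267
Σ(x−M)² = 63106.93; s = √(63106.93/14) = 67.139
Cutoffs: 506.267 ± 2·67.139 → [372.0, 640.5]
No RTs fall outside the cutoffs; all 15 retained. Mean = 7594/15 = 506.267

506 ms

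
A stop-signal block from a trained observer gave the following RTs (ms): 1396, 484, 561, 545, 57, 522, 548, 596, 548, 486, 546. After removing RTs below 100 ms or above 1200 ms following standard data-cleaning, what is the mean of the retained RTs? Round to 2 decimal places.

537.33 ms

Excluded: 57, 1396
Retained (n=9): Σ = 4836
Mean = 4836/9 = 537.3333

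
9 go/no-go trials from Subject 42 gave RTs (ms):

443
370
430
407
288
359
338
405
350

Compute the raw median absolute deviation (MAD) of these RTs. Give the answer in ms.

Sorted: 288, 338, 350, 359, 370, 405, 407, 430, 443 → median = 370
|x − 370|: 73, 0, 60, 37, 82, 11, 32, 35, 20
Sorted deviations: 0, 11, 20, 32, 35, 37, 60, 73, 82 → MAD = 35

35 ms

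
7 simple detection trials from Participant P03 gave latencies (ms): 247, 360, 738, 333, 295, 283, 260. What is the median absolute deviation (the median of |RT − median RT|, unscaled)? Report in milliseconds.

Sorted: 247, 260, 283, 295, 333, 360, 738 → median = 295
|x − 295|: 48, 65, 443, 38, 0, 12, 35
Sorted deviations: 0, 12, 35, 38, 48, 65, 443 → MAD = 38

38 ms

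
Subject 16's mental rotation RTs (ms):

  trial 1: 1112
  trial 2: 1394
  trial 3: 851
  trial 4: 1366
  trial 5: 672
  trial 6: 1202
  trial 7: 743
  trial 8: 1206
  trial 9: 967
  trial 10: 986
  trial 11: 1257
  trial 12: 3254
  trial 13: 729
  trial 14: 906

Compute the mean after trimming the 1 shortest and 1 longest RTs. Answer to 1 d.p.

1059.9 ms

Sorted: 672, 729, 743, 851, 906, 967, 986, 1112, 1202, 1206, 1257, 1366, 1394, 3254
Drop lowest 1 (672) and highest 1 (3254)
Remaining (n=12): Σ = 12719, mean = 12719/12 = 1059.917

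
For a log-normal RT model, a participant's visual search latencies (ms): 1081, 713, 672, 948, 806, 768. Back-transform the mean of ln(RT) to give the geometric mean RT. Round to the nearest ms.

820 ms

ln(RT): 6.9856, 6.5695, 6.5103, 6.8544, 6.6921, 6.6438
Mean ln(RT) = 40.2556/6 = 6.70927
Geometric mean = exp(6.70927) = 819.97 ms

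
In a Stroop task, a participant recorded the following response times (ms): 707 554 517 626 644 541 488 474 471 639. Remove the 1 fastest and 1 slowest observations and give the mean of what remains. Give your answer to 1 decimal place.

Sorted: 471, 474, 488, 517, 541, 554, 626, 639, 644, 707
Drop lowest 1 (471) and highest 1 (707)
Remaining (n=8): Σ = 4483, mean = 4483/8 = 560.375

560.4 ms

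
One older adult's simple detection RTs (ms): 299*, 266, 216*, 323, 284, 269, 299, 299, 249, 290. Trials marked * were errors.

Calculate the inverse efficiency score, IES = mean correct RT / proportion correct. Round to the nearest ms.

356 ms

Correct trials (n=8): 266, 323, 284, 269, 299, 299, 249, 290
Mean correct RT = 2279/8 = 284.8750 ms
Proportion correct = 8/10
IES = 284.8750 / (8/10) = 356.094 ms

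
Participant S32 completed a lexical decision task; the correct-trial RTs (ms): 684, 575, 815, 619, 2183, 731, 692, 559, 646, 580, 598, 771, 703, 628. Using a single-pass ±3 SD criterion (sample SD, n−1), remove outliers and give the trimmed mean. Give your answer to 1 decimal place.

n = 14, ΣRT = 10784, M = 770.286
Σ(x−M)² = 2224654.86; s = √(2224654.86/13) = 413.675
Cutoffs: 770.286 ± 3·413.675 → [-470.7, 2011.3]
Outside: 2183 → excluded.
Retained (n=13): Σ = 8601, mean = 8601/13 = 661.615

661.6 ms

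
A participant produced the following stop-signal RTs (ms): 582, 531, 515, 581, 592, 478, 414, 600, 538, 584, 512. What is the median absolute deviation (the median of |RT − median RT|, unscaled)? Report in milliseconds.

Sorted: 414, 478, 512, 515, 531, 538, 581, 582, 584, 592, 600 → median = 538
|x − 538|: 44, 7, 23, 43, 54, 60, 124, 62, 0, 46, 26
Sorted deviations: 0, 7, 23, 26, 43, 44, 46, 54, 60, 62, 124 → MAD = 44

44 ms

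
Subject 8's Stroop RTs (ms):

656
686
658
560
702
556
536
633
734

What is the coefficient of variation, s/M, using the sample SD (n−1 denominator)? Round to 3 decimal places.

0.111

n = 9, Σ = 5721, M = 635.6667
Σ(x−M)² = 39528.000; s = √(39528.000/8) = 70.2922
CV = 70.2922 / 635.6667 = 0.11058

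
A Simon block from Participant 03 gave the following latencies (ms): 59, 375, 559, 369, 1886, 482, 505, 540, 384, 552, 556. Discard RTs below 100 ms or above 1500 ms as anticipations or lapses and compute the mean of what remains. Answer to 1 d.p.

Excluded: 59, 1886
Retained (n=9): Σ = 4322
Mean = 4322/9 = 480.2222

480.2 ms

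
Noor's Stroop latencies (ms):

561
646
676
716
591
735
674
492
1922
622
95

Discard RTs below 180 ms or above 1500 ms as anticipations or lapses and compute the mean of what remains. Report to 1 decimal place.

Excluded: 95, 1922
Retained (n=9): Σ = 5713
Mean = 5713/9 = 634.7778

634.8 ms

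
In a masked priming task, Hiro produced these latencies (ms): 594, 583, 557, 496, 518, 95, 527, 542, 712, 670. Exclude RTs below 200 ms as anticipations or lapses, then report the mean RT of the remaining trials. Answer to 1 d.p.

Excluded: 95
Retained (n=9): Σ = 5199
Mean = 5199/9 = 577.6667

577.7 ms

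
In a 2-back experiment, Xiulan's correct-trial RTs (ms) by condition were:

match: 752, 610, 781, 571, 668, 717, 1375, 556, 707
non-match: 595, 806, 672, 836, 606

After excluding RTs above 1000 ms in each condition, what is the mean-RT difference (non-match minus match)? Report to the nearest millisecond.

33 ms

match: exclude 1375
M(match) = 5362/8 = 670.250
M(non-match) = 3515/5 = 703.000
Difference = 703.000 − 670.250 = 32.750 ms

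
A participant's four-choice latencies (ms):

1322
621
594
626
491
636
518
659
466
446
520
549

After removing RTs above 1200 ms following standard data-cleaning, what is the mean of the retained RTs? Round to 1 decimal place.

556.9 ms

Excluded: 1322
Retained (n=11): Σ = 6126
Mean = 6126/11 = 556.9091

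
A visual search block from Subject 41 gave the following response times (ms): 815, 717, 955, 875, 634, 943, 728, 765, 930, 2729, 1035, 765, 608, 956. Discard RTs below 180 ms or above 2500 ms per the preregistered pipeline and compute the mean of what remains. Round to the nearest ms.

825 ms

Excluded: 2729
Retained (n=13): Σ = 10726
Mean = 10726/13 = 825.0769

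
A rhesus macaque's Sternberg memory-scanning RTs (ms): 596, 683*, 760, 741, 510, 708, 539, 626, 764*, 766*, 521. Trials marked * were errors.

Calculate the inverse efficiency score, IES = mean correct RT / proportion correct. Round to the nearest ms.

860 ms

Correct trials (n=8): 596, 760, 741, 510, 708, 539, 626, 521
Mean correct RT = 5001/8 = 625.1250 ms
Proportion correct = 8/11
IES = 625.1250 / (8/11) = 859.547 ms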